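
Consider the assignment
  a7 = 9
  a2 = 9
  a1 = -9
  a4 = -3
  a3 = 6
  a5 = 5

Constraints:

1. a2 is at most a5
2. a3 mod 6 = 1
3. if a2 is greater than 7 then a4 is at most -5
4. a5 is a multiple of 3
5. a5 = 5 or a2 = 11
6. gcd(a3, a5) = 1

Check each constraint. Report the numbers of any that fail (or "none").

1. a2 = 9, a5 = 5; 9 > 5 (want ≤) — violated.
2. 6 mod 6 = 0, not 1 — violated.
3. a2 = 9 > 7, so we need a4 ≤ -5; but a4 = -3 > -5 — violated.
4. 5 = 3*1 + 2, so 3 does not divide 5 — violated.
5. a5 = 5 = 5 (first disjunct) — satisfied.
6. gcd(6, 5) = 1 — satisfied.

Constraints 1, 2, 3, and 4 do not hold.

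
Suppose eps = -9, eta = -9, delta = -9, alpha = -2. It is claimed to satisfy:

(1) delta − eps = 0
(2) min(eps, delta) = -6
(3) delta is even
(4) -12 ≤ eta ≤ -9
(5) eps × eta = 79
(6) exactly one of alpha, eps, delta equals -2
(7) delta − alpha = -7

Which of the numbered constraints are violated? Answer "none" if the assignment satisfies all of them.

(1) delta − eps = -9 − (-9) = 0 — OK.
(2) min(-9, -9) = -9, not -6 — violated.
(3) delta = -9 is odd — violated.
(4) eta = -9 lies in [-12, -9] — OK.
(5) eps × eta = -9 × (-9) = 81, not 79 — violated.
(6) alpha=-2, eps=-9, delta=-9; 1 of them equals -2 — OK.
(7) delta − alpha = -9 − (-2) = -7 — OK.

Constraints 2, 3, and 5 do not hold.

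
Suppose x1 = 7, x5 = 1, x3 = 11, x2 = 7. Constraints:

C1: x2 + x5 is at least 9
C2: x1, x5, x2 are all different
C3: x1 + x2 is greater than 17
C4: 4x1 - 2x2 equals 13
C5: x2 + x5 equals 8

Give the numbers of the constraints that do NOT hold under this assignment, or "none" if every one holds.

C1: x2 + x5 = 7 + 1 = 8; 8 < 9, bound 9 not met — does not hold.
C2: x1 = x2 = 7, not all different — does not hold.
C3: x1 + x2 = 7 + 7 = 14; 14 ≤ 17, bound 17 not met — does not hold.
C4: 4x1 - 2x2 = 4(7) - 2(7) = 14, not 13 — does not hold.
C5: x2 + x5 = 7 + 1 = 8 — holds.

Violated: 1, 2, 3, and 4.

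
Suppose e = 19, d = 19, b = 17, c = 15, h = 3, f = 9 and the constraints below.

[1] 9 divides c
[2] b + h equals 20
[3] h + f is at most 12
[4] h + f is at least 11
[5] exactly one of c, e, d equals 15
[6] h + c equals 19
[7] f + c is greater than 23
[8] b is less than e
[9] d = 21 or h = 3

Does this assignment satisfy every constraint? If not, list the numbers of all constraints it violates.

Constraints 1, 6 are violated.

[1] 15 = 9*1 + 6, so 9 does not divide 15 — violated.
[2] b + h = 17 + 3 = 20 — OK.
[3] h + f = 3 + 9 = 12; 12 ≤ 12 — OK.
[4] h + f = 3 + 9 = 12; 12 ≥ 11 — OK.
[5] c=15, e=19, d=19; 1 of them equals 15 — OK.
[6] h + c = 3 + 15 = 18, not 19 — violated.
[7] f + c = 9 + 15 = 24; 24 > 23 — OK.
[8] b = 17, e = 19; 17 < 19 — OK.
[9] d = 19 ≠ 21, but h = 3 = 3 (second disjunct) — OK.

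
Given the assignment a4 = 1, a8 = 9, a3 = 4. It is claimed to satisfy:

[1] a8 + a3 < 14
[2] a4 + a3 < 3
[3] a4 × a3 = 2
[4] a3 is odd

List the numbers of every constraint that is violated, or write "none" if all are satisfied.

[1] a8 + a3 = 9 + 4 = 13; 13 < 14  true
[2] a4 + a3 = 1 + 4 = 5; 5 ≥ 3, bound 3 not met  false
[3] a4 × a3 = 1 × 4 = 4, not 2  false
[4] a3 = 4 is even  false

Constraints 2, 3, 4 are violated.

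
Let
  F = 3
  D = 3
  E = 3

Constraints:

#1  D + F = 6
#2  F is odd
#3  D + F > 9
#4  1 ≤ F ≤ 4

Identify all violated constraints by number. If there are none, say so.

#1 D + F = 3 + 3 = 6  holds
#2 F = 3 is odd  holds
#3 D + F = 3 + 3 = 6; 6 ≤ 9, bound 9 not met  fails
#4 F = 3 lies in [1, 4]  holds

No — constraint 3 is not satisfied.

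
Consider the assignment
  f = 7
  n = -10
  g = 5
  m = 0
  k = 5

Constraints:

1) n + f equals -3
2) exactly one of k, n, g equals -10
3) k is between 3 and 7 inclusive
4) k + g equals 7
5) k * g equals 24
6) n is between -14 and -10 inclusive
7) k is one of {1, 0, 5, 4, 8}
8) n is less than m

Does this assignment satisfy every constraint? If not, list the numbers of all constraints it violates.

1) n + f = -10 + 7 = -3 — satisfied.
2) k=5, n=-10, g=5; 1 of them equals -10 — satisfied.
3) k = 5 lies in [3, 7] — satisfied.
4) k + g = 5 + 5 = 10, not 7 — violated.
5) k * g = 5 * 5 = 25, not 24 — violated.
6) n = -10 lies in [-14, -10] — satisfied.
7) k = 5 is in {1, 0, 5, 4, 8} — satisfied.
8) n = -10, m = 0; -10 < 0 — satisfied.

Violated: 4 and 5.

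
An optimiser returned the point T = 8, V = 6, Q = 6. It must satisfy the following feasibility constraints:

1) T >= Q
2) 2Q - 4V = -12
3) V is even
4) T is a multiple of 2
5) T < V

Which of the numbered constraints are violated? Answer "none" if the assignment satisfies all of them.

No — constraint 5 is not satisfied.

1) T = 8, Q = 6; 8 ≥ 6 — holds.
2) 2Q - 4V = 2(6) - 4(6) = -12 — holds.
3) V = 6 is even — holds.
4) 8 / 2 = 4, so 2 divides 8 — holds.
5) T = 8, V = 6; 8 ≥ 6 (want <) — does not hold.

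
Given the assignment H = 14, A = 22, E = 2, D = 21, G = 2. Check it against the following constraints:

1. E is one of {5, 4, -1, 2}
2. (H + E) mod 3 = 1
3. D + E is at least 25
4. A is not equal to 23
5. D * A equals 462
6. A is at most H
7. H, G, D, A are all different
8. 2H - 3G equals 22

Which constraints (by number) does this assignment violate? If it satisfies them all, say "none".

1. E = 2 is in {5, 4, -1, 2} — holds.
2. H + E = 16; 16 mod 3 = 1 — holds.
3. D + E = 21 + 2 = 23; 23 < 25, bound 25 not met — does not hold.
4. A = 22, and 22 ≠ 23 — holds.
5. D * A = 21 * 22 = 462 — holds.
6. A = 22, H = 14; 22 > 14 (want ≤) — does not hold.
7. values 14, 2, 21, 22 are pairwise distinct — holds.
8. 2H - 3G = 2(14) - 3(2) = 22 — holds.

The assignment fails constraints 3, 6.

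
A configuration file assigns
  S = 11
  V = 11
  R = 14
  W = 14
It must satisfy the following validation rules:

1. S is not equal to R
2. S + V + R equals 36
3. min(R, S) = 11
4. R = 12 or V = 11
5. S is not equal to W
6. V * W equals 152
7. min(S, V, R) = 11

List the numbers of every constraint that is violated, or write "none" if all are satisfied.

The assignment fails constraint 6.

1. S = 11, R = 14; distinct  ✓
2. S + V + R = 11 + 11 + 14 = 36  ✓
3. min(14, 11) = 11  ✓
4. R = 14 ≠ 12, but V = 11 = 11 (second disjunct)  ✓
5. S = 11, W = 14; distinct  ✓
6. V * W = 11 * 14 = 154, not 152  ✗
7. min(11, 11, 14) = 11  ✓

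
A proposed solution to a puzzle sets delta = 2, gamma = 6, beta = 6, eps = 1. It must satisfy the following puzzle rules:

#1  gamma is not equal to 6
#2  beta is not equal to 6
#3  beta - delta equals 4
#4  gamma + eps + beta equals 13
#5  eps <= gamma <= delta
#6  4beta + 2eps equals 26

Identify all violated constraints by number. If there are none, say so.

#1 gamma = 6, but 6 is required to differ — fails.
#2 beta = 6, but 6 is required to differ — fails.
#3 beta - delta = 6 - 2 = 4 — holds.
#4 gamma + eps + beta = 6 + 1 + 6 = 13 — holds.
#5 values 1, 6, 2; gamma = 6 is not <= delta = 2 — fails.
#6 4beta + 2eps = 4(6) + 2(1) = 26 — holds.

Constraints 1, 2, and 5 are violated.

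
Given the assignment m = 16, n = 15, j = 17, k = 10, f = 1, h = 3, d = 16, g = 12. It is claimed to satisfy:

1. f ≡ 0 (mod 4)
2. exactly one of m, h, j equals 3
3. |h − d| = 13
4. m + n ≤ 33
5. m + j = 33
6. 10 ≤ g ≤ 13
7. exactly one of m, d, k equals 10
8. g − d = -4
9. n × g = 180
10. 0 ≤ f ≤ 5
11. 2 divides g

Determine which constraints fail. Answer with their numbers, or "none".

The assignment fails constraint 1.

1. 1 mod 4 = 1, not 0 — does not hold.
2. m=16, h=3, j=17; 1 of them equals 3 — holds.
3. |3 − 16| = 13 — holds.
4. m + n = 16 + 15 = 31; 31 ≤ 33 — holds.
5. m + j = 16 + 17 = 33 — holds.
6. g = 12 lies in [10, 13] — holds.
7. m=16, d=16, k=10; 1 of them equals 10 — holds.
8. g − d = 12 − 16 = -4 — holds.
9. n × g = 15 × 12 = 180 — holds.
10. f = 1 lies in [0, 5] — holds.
11. 12 / 2 = 6, so 2 divides 12 — holds.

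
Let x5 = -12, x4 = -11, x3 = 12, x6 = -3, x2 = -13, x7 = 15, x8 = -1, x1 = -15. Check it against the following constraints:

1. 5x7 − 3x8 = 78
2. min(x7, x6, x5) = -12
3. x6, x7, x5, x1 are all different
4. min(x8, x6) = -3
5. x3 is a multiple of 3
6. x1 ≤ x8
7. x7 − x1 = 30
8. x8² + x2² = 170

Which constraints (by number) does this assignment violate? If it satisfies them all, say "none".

No violations.

1. 5x7 − 3x8 = 5(15) − 3(-1) = 78  OK
2. min(15, -3, -12) = -12  OK
3. values -3, 15, -12, -15 are pairwise distinct  OK
4. min(-1, -3) = -3  OK
5. 12 / 3 = 4, so 3 divides 12  OK
6. x1 = -15, x8 = -1; -15 ≤ -1  OK
7. x7 − x1 = 15 − (-15) = 30  OK
8. x8² + x2² = (-1)² + (-13)² = 1 + 169 = 170  OK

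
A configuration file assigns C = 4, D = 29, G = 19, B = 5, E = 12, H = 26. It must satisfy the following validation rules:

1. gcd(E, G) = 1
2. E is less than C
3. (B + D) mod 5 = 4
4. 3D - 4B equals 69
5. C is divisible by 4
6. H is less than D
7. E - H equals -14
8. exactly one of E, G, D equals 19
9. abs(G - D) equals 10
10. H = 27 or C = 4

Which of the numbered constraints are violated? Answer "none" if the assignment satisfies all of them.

Violated: 2 and 4.

1. gcd(12, 19) = 1 — holds.
2. E = 12, C = 4; 12 ≥ 4 (want <) — does not hold.
3. B + D = 34; 34 mod 5 = 4 — holds.
4. 3D - 4B = 3(29) - 4(5) = 67, not 69 — does not hold.
5. 4 / 4 = 1, so 4 divides 4 — holds.
6. H = 26, D = 29; 26 < 29 — holds.
7. E - H = 12 - 26 = -14 — holds.
8. E=12, G=19, D=29; 1 of them equals 19 — holds.
9. abs(19 - 29) = 10 — holds.
10. H = 26 ≠ 27, but C = 4 = 4 (second disjunct) — holds.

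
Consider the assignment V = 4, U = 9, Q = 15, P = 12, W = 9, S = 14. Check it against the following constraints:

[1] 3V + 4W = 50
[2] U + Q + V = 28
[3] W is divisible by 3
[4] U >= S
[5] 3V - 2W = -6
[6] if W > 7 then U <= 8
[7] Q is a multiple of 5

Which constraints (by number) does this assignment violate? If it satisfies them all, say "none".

Constraints 1, 4, and 6 do not hold.

[1] 3V + 4W = 3(4) + 4(9) = 48, not 50  ✗
[2] U + Q + V = 9 + 15 + 4 = 28  ✓
[3] 9 / 3 = 3, so 3 divides 9  ✓
[4] U = 9, S = 14; 9 < 14 (want ≥)  ✗
[5] 3V - 2W = 3(4) - 2(9) = -6  ✓
[6] W = 9 > 7, so we need U ≤ 8; but U = 9 > 8  ✗
[7] 15 / 5 = 3, so 5 divides 15  ✓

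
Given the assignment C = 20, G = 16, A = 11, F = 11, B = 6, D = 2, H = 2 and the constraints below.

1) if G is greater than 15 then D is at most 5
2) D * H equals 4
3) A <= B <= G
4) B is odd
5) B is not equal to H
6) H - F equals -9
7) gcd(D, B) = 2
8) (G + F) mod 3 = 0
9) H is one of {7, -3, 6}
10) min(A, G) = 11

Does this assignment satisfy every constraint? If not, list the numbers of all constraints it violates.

No — constraints 3, 4, 9 are not satisfied.

1) G = 16 > 15, so we need D ≤ 5; D = 2 ≤ 5 — holds.
2) D * H = 2 * 2 = 4 — holds.
3) values 11, 6, 16; A = 11 is not <= B = 6 — fails.
4) B = 6 is even — fails.
5) B = 6, H = 2; distinct — holds.
6) H - F = 2 - 11 = -9 — holds.
7) gcd(2, 6) = 2 — holds.
8) G + F = 27; 27 mod 3 = 0 — holds.
9) H = 2 is not in {7, -3, 6} — fails.
10) min(11, 16) = 11 — holds.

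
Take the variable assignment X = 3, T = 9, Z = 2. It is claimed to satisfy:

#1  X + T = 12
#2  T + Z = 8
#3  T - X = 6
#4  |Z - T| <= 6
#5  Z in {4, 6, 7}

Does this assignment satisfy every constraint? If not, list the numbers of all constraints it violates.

Constraints 2, 4, and 5 do not hold.

#1 X + T = 3 + 9 = 12 — OK.
#2 T + Z = 9 + 2 = 11, not 8 — violated.
#3 T - X = 9 - 3 = 6 — OK.
#4 |2 - 9| = 7; 7 > 6, exceeds bound 6 — violated.
#5 Z = 2 is not in {4, 6, 7} — violated.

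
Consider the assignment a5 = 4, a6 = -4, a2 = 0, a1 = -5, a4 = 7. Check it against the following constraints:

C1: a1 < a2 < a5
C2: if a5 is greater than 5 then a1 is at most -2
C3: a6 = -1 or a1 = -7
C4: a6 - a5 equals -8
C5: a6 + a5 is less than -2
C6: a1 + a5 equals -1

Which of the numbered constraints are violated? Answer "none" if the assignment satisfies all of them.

Constraints 3, 5 are violated.

C1: values -5 < 0 < 4  holds
C2: a5 = 4, not > 5; antecedent false, conditional vacuously true  holds
C3: a6 = -4 ≠ -1 and a1 = -5 ≠ -7; both disjuncts false  fails
C4: a6 - a5 = -4 - 4 = -8  holds
C5: a6 + a5 = -4 + 4 = 0; 0 ≥ -2, bound -2 not met  fails
C6: a1 + a5 = -5 + 4 = -1  holds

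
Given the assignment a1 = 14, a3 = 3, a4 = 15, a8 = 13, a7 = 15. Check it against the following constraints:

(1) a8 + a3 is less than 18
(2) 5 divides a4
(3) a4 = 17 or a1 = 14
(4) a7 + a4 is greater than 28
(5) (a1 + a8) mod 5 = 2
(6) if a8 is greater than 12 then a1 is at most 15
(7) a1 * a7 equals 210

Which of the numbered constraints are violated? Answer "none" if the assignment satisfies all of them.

(1) a8 + a3 = 13 + 3 = 16; 16 < 18  ✔
(2) 15 / 5 = 3, so 5 divides 15  ✔
(3) a4 = 15 ≠ 17, but a1 = 14 = 14 (second disjunct)  ✔
(4) a7 + a4 = 15 + 15 = 30; 30 > 28  ✔
(5) a1 + a8 = 27; 27 mod 5 = 2  ✔
(6) a8 = 13 > 12, so we need a1 ≤ 15; a1 = 14 ≤ 15  ✔
(7) a1 * a7 = 14 * 15 = 210  ✔

Yes — all constraints hold.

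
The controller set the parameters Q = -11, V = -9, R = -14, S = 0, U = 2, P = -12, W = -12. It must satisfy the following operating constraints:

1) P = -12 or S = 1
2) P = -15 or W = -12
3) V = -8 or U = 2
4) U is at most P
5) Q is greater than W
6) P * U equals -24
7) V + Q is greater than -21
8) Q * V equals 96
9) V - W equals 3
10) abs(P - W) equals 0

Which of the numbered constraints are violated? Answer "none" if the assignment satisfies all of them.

Constraints 4 and 8 are violated.

1) P = -12 = -12 (first disjunct) — holds.
2) P = -12 ≠ -15, but W = -12 = -12 (second disjunct) — holds.
3) V = -9 ≠ -8, but U = 2 = 2 (second disjunct) — holds.
4) U = 2, P = -12; 2 > -12 (want ≤) — fails.
5) Q = -11, W = -12; -11 > -12 — holds.
6) P * U = -12 * 2 = -24 — holds.
7) V + Q = -9 + (-11) = -20; -20 > -21 — holds.
8) Q * V = -11 * (-9) = 99, not 96 — fails.
9) V - W = -9 - (-12) = 3 — holds.
10) abs(-12 - (-12)) = 0 — holds.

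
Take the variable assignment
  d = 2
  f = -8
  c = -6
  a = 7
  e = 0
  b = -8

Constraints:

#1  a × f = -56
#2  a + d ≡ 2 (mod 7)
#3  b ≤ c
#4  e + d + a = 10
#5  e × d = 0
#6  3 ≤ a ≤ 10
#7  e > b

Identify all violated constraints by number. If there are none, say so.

#1 a × f = 7 × (-8) = -56  ✓
#2 a + d = 9; 9 mod 7 = 2  ✓
#3 b = -8, c = -6; -8 ≤ -6  ✓
#4 e + d + a = 0 + 2 + 7 = 9, not 10  ✗
#5 e × d = 0 × 2 = 0  ✓
#6 a = 7 lies in [3, 10]  ✓
#7 e = 0, b = -8; 0 > -8  ✓

Violated: 4.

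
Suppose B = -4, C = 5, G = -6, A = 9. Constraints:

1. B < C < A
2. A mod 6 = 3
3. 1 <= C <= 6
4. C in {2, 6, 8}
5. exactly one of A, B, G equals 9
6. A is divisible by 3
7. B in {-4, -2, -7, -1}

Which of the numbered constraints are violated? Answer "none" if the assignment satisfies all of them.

1. values -4 < 5 < 9  holds
2. 9 mod 6 = 3  holds
3. C = 5 lies in [1, 6]  holds
4. C = 5 is not in {2, 6, 8}  fails
5. A=9, B=-4, G=-6; 1 of them equals 9  holds
6. 9 / 3 = 3, so 3 divides 9  holds
7. B = -4 is in {-4, -2, -7, -1}  holds

Violated: 4.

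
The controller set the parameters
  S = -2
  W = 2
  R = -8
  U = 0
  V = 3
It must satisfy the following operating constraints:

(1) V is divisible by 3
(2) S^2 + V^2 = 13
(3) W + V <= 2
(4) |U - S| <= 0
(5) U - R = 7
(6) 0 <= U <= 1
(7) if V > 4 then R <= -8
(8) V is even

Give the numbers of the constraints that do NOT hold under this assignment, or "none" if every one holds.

(1) 3 / 3 = 1, so 3 divides 3  OK
(2) S^2 + V^2 = (-2)^2 + 3^2 = 4 + 9 = 13  OK
(3) W + V = 2 + 3 = 5; 5 > 2, bound 2 not met  FAIL
(4) |0 - (-2)| = 2; 2 > 0, exceeds bound 0  FAIL
(5) U - R = 0 - (-8) = 8, not 7  FAIL
(6) U = 0 lies in [0, 1]  OK
(7) V = 3, not > 4; antecedent false, conditional vacuously true  OK
(8) V = 3 is odd  FAIL

Constraints 3, 4, 5, 8 do not hold.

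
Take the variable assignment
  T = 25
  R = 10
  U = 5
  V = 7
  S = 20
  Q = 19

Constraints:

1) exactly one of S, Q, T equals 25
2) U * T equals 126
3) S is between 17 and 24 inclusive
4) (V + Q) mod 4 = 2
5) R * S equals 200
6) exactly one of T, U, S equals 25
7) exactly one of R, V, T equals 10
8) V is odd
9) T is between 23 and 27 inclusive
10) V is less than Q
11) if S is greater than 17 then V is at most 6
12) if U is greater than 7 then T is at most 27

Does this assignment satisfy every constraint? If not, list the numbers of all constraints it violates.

1) S=20, Q=19, T=25; 1 of them equals 25  ✓
2) U * T = 5 * 25 = 125, not 126  ✗
3) S = 20 lies in [17, 24]  ✓
4) V + Q = 26; 26 mod 4 = 2  ✓
5) R * S = 10 * 20 = 200  ✓
6) T=25, U=5, S=20; 1 of them equals 25  ✓
7) R=10, V=7, T=25; 1 of them equals 10  ✓
8) V = 7 is odd  ✓
9) T = 25 lies in [23, 27]  ✓
10) V = 7, Q = 19; 7 < 19  ✓
11) S = 20 > 17, so we need V ≤ 6; but V = 7 > 6  ✗
12) U = 5, not > 7; antecedent false, conditional vacuously true  ✓

Violated: 2 and 11.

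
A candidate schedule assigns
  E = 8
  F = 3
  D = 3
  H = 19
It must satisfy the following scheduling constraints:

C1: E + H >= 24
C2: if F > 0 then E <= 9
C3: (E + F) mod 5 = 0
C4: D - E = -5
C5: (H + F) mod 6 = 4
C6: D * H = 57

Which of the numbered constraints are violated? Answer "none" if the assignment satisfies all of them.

C1: E + H = 8 + 19 = 27; 27 ≥ 24  OK
C2: F = 3 > 0, so we need E ≤ 9; E = 8 ≤ 9  OK
C3: E + F = 11; 11 mod 5 = 1, not 0  FAIL
C4: D - E = 3 - 8 = -5  OK
C5: H + F = 22; 22 mod 6 = 4  OK
C6: D * H = 3 * 19 = 57  OK

The assignment fails constraint 3.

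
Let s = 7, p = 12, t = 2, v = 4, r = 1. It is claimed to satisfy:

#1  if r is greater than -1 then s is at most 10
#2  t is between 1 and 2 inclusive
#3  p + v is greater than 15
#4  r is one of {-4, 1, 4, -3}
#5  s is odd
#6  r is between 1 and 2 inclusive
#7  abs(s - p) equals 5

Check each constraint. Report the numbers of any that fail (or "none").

No violations.

#1 r = 1 > -1, so we need s ≤ 10; s = 7 ≤ 10  yes
#2 t = 2 lies in [1, 2]  yes
#3 p + v = 12 + 4 = 16; 16 > 15  yes
#4 r = 1 is in {-4, 1, 4, -3}  yes
#5 s = 7 is odd  yes
#6 r = 1 lies in [1, 2]  yes
#7 abs(7 - 12) = 5  yes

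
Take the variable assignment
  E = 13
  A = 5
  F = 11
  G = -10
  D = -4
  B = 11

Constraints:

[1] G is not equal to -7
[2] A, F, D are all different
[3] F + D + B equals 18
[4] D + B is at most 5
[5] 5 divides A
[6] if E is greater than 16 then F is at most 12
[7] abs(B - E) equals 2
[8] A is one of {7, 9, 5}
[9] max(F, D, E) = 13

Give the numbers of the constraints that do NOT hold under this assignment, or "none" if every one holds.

[1] G = -10, and -10 ≠ -7 — holds.
[2] values 5, 11, -4 are pairwise distinct — holds.
[3] F + D + B = 11 + (-4) + 11 = 18 — holds.
[4] D + B = -4 + 11 = 7; 7 > 5, bound 5 not met — does not hold.
[5] 5 / 5 = 1, so 5 divides 5 — holds.
[6] E = 13, not > 16; antecedent false, conditional vacuously true — holds.
[7] abs(11 - 13) = 2 — holds.
[8] A = 5 is in {7, 9, 5} — holds.
[9] max(11, -4, 13) = 13 — holds.

No — constraint 4 is not satisfied.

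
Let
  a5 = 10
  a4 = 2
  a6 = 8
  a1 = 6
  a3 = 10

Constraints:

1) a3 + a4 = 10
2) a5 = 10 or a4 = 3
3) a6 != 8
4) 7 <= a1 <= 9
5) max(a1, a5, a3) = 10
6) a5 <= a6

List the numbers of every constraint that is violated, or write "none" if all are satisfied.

1) a3 + a4 = 10 + 2 = 12, not 10 — fails.
2) a5 = 10 = 10 (first disjunct) — holds.
3) a6 = 8, but 8 is required to differ — fails.
4) a1 = 6 is outside [7, 9] — fails.
5) max(6, 10, 10) = 10 — holds.
6) a5 = 10, a6 = 8; 10 > 8 (want ≤) — fails.

The assignment fails constraints 1, 3, 4, 6.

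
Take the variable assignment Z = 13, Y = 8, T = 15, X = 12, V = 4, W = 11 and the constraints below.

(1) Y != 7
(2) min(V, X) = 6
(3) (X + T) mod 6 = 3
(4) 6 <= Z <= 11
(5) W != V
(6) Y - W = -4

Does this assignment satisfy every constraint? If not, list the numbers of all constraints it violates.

Constraints 2, 4, and 6 do not hold.

(1) Y = 8, and 8 ≠ 7 — holds.
(2) min(4, 12) = 4, not 6 — does not hold.
(3) X + T = 27; 27 mod 6 = 3 — holds.
(4) Z = 13 is outside [6, 11] — does not hold.
(5) W = 11, V = 4; distinct — holds.
(6) Y - W = 8 - 11 = -3, not -4 — does not hold.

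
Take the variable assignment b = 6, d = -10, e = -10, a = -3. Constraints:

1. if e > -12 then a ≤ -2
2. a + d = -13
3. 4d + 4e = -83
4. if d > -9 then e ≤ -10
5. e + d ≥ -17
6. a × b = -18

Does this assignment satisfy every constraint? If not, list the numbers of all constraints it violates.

Constraints 3 and 5 are violated.

1. e = -10 > -12, so we need a ≤ -2; a = -3 ≤ -2 — OK.
2. a + d = -3 + (-10) = -13 — OK.
3. 4d + 4e = 4(-10) + 4(-10) = -80, not -83 — violated.
4. d = -10, not > -9; antecedent false, conditional vacuously true — OK.
5. e + d = -10 + (-10) = -20; -20 < -17, bound -17 not met — violated.
6. a × b = -3 × 6 = -18 — OK.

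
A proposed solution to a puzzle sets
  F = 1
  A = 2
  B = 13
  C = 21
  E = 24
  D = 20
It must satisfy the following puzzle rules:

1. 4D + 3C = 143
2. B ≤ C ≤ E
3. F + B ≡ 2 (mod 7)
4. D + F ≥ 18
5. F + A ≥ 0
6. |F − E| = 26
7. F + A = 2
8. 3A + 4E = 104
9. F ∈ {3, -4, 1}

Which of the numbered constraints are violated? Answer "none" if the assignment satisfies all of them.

Constraints 3, 6, 7, and 8 do not hold.

1. 4D + 3C = 4(20) + 3(21) = 143  ✔
2. values 13 ≤ 21 ≤ 24  ✔
3. F + B = 14; 14 mod 7 = 0, not 2  ✘
4. D + F = 20 + 1 = 21; 21 ≥ 18  ✔
5. F + A = 1 + 2 = 3; 3 ≥ 0  ✔
6. |1 − 24| = 23, not 26  ✘
7. F + A = 1 + 2 = 3, not 2  ✘
8. 3A + 4E = 3(2) + 4(24) = 102, not 104  ✘
9. F = 1 is in {3, -4, 1}  ✔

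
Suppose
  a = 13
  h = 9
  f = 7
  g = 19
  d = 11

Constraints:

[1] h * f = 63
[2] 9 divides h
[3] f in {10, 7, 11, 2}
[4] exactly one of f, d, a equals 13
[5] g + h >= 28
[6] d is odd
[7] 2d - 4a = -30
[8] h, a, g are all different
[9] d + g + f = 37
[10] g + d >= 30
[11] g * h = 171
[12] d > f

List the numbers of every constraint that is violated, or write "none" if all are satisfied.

None — every constraint holds.

[1] h * f = 9 * 7 = 63  yes
[2] 9 / 9 = 1, so 9 divides 9  yes
[3] f = 7 is in {10, 7, 11, 2}  yes
[4] f=7, d=11, a=13; 1 of them equals 13  yes
[5] g + h = 19 + 9 = 28; 28 ≥ 28  yes
[6] d = 11 is odd  yes
[7] 2d - 4a = 2(11) - 4(13) = -30  yes
[8] values 9, 13, 19 are pairwise distinct  yes
[9] d + g + f = 11 + 19 + 7 = 37  yes
[10] g + d = 19 + 11 = 30; 30 ≥ 30  yes
[11] g * h = 19 * 9 = 171  yes
[12] d = 11, f = 7; 11 > 7  yes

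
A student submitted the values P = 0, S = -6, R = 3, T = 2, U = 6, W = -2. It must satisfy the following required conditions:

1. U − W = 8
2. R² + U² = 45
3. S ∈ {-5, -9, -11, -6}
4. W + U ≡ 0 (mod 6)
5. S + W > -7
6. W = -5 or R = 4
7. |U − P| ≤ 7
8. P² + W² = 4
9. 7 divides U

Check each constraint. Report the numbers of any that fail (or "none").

The assignment fails constraints 4, 5, 6, and 9.

1. U − W = 6 − (-2) = 8  ✓
2. R² + U² = 3² + 6² = 9 + 36 = 45  ✓
3. S = -6 is in {-5, -9, -11, -6}  ✓
4. W + U = 4; 4 mod 6 = 4, not 0  ✗
5. S + W = -6 + (-2) = -8; -8 ≤ -7, bound -7 not met  ✗
6. W = -2 ≠ -5 and R = 3 ≠ 4; both disjuncts false  ✗
7. |6 − 0| = 6; 6 ≤ 7  ✓
8. P² + W² = 0² + (-2)² = 0 + 4 = 4  ✓
9. 6 = 7×0 + 6, so 7 does not divide 6  ✗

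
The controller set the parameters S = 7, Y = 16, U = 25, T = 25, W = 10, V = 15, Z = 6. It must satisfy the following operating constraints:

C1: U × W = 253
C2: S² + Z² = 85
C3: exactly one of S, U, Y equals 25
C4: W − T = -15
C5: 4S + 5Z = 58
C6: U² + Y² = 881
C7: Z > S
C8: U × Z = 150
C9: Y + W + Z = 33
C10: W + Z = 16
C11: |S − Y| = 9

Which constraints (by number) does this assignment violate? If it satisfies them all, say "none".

Constraints 1, 7, and 9 do not hold.

C1: U × W = 25 × 10 = 250, not 253  no
C2: S² + Z² = 7² + 6² = 49 + 36 = 85  yes
C3: S=7, U=25, Y=16; 1 of them equals 25  yes
C4: W − T = 10 − 25 = -15  yes
C5: 4S + 5Z = 4(7) + 5(6) = 58  yes
C6: U² + Y² = 25² + 16² = 625 + 256 = 881  yes
C7: Z = 6, S = 7; 6 ≤ 7 (want >)  no
C8: U × Z = 25 × 6 = 150  yes
C9: Y + W + Z = 16 + 10 + 6 = 32, not 33  no
C10: W + Z = 10 + 6 = 16  yes
C11: |7 − 16| = 9  yes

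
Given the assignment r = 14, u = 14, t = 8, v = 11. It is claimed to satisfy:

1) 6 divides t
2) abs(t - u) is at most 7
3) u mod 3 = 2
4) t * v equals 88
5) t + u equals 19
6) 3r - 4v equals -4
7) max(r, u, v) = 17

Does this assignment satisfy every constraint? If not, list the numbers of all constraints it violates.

1) 8 = 6*1 + 2, so 6 does not divide 8  FAIL
2) abs(8 - 14) = 6; 6 ≤ 7  OK
3) 14 mod 3 = 2  OK
4) t * v = 8 * 11 = 88  OK
5) t + u = 8 + 14 = 22, not 19  FAIL
6) 3r - 4v = 3(14) - 4(11) = -2, not -4  FAIL
7) max(14, 14, 11) = 14, not 17  FAIL

Constraints 1, 5, 6, 7 are violated.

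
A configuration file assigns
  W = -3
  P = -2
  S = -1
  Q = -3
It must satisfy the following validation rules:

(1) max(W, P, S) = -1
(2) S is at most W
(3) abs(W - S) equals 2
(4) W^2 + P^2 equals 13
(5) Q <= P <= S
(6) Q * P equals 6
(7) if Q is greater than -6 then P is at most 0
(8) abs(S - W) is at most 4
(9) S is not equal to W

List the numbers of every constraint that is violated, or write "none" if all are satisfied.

The assignment fails constraint 2.

(1) max(-3, -2, -1) = -1  holds
(2) S = -1, W = -3; -1 > -3 (want ≤)  fails
(3) abs(-3 - (-1)) = 2  holds
(4) W^2 + P^2 = (-3)^2 + (-2)^2 = 9 + 4 = 13  holds
(5) values -3 <= -2 <= -1  holds
(6) Q * P = -3 * (-2) = 6  holds
(7) Q = -3 > -6, so we need P ≤ 0; P = -2 ≤ 0  holds
(8) abs(-1 - (-3)) = 2; 2 ≤ 4  holds
(9) S = -1, W = -3; distinct  holds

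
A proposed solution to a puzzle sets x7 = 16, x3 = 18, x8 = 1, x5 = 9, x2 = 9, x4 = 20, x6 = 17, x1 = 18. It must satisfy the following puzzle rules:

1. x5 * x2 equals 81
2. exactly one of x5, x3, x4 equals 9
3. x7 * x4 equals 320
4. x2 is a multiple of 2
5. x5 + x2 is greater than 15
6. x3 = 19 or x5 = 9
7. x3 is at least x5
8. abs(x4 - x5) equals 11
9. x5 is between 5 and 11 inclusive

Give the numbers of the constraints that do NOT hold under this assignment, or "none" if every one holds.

1. x5 * x2 = 9 * 9 = 81  OK
2. x5=9, x3=18, x4=20; 1 of them equals 9  OK
3. x7 * x4 = 16 * 20 = 320  OK
4. 9 = 2*4 + 1, so 2 does not divide 9  FAIL
5. x5 + x2 = 9 + 9 = 18; 18 > 15  OK
6. x3 = 18 ≠ 19, but x5 = 9 = 9 (second disjunct)  OK
7. x3 = 18, x5 = 9; 18 ≥ 9  OK
8. abs(20 - 9) = 11  OK
9. x5 = 9 lies in [5, 11]  OK

No — constraint 4 is not satisfied.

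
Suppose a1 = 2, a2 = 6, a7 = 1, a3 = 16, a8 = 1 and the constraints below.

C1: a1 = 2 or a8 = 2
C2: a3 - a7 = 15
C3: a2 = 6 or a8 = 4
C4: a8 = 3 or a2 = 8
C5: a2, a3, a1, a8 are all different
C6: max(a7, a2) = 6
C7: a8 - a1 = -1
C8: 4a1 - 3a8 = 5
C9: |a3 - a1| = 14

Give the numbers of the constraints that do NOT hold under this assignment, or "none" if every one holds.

Constraint 4 does not hold.

C1: a1 = 2 = 2 (first disjunct) — holds.
C2: a3 - a7 = 16 - 1 = 15 — holds.
C3: a2 = 6 = 6 (first disjunct) — holds.
C4: a8 = 1 ≠ 3 and a2 = 6 ≠ 8; both disjuncts false — does not hold.
C5: values 6, 16, 2, 1 are pairwise distinct — holds.
C6: max(1, 6) = 6 — holds.
C7: a8 - a1 = 1 - 2 = -1 — holds.
C8: 4a1 - 3a8 = 4(2) - 3(1) = 5 — holds.
C9: |16 - 2| = 14 — holds.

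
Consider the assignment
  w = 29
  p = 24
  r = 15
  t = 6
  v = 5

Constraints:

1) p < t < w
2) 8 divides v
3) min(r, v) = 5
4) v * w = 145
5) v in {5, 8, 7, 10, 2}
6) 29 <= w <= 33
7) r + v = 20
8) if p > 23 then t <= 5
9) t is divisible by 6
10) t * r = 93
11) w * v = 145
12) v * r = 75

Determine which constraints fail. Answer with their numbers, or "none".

1) values 24, 6, 29; p = 24 is not < t = 6 — does not hold.
2) 5 = 8*0 + 5, so 8 does not divide 5 — does not hold.
3) min(15, 5) = 5 — holds.
4) v * w = 5 * 29 = 145 — holds.
5) v = 5 is in {5, 8, 7, 10, 2} — holds.
6) w = 29 lies in [29, 33] — holds.
7) r + v = 15 + 5 = 20 — holds.
8) p = 24 > 23, so we need t ≤ 5; but t = 6 > 5 — does not hold.
9) 6 / 6 = 1, so 6 divides 6 — holds.
10) t * r = 6 * 15 = 90, not 93 — does not hold.
11) w * v = 29 * 5 = 145 — holds.
12) v * r = 5 * 15 = 75 — holds.

No — constraints 1, 2, 8, and 10 are not satisfied.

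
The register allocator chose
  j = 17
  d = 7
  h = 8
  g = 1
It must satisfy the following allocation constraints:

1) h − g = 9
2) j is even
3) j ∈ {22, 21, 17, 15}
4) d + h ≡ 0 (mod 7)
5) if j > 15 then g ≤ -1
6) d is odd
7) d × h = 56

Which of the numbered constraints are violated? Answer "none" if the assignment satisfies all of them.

No — constraints 1, 2, 4, 5 are not satisfied.

1) h − g = 8 − 1 = 7, not 9  ✘
2) j = 17 is odd  ✘
3) j = 17 is in {22, 21, 17, 15}  ✔
4) d + h = 15; 15 mod 7 = 1, not 0  ✘
5) j = 17 > 15, so we need g ≤ -1; but g = 1 > -1  ✘
6) d = 7 is odd  ✔
7) d × h = 7 × 8 = 56  ✔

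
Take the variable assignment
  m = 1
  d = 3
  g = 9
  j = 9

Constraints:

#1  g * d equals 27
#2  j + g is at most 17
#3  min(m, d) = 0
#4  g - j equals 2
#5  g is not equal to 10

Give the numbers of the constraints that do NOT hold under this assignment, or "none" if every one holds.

Constraints 2, 3, 4 are violated.

#1 g * d = 9 * 3 = 27 — holds.
#2 j + g = 9 + 9 = 18; 18 > 17, bound 17 not met — does not hold.
#3 min(1, 3) = 1, not 0 — does not hold.
#4 g - j = 9 - 9 = 0, not 2 — does not hold.
#5 g = 9, and 9 ≠ 10 — holds.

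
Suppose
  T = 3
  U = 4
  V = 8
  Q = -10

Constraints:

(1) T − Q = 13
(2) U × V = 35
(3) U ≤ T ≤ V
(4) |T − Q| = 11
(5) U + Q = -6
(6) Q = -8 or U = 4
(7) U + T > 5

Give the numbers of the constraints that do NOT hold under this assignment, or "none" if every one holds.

Constraints 2, 3, and 4 do not hold.

(1) T − Q = 3 − (-10) = 13  yes
(2) U × V = 4 × 8 = 32, not 35  no
(3) values 4, 3, 8; U = 4 is not ≤ T = 3  no
(4) |3 − (-10)| = 13, not 11  no
(5) U + Q = 4 + (-10) = -6  yes
(6) Q = -10 ≠ -8, but U = 4 = 4 (second disjunct)  yes
(7) U + T = 4 + 3 = 7; 7 > 5  yes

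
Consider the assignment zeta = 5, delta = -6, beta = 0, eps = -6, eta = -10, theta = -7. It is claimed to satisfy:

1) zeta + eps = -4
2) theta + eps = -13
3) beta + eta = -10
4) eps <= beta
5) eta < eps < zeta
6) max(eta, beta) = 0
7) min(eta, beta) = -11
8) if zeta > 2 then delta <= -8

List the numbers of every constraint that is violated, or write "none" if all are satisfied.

1) zeta + eps = 5 + (-6) = -1, not -4 — fails.
2) theta + eps = -7 + (-6) = -13 — holds.
3) beta + eta = 0 + (-10) = -10 — holds.
4) eps = -6, beta = 0; -6 ≤ 0 — holds.
5) values -10 < -6 < 5 — holds.
6) max(-10, 0) = 0 — holds.
7) min(-10, 0) = -10, not -11 — fails.
8) zeta = 5 > 2, so we need delta ≤ -8; but delta = -6 > -8 — fails.

Constraints 1, 7, and 8 do not hold.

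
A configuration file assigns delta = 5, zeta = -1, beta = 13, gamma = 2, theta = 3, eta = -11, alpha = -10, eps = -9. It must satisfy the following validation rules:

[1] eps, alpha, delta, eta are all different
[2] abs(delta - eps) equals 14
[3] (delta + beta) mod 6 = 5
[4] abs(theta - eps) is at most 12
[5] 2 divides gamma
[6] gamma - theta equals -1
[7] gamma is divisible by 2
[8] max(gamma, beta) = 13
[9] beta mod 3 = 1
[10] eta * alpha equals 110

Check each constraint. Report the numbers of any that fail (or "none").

Constraint 3 is violated.

[1] values -9, -10, 5, -11 are pairwise distinct  ✔
[2] abs(5 - (-9)) = 14  ✔
[3] delta + beta = 18; 18 mod 6 = 0, not 5  ✘
[4] abs(3 - (-9)) = 12; 12 ≤ 12  ✔
[5] 2 / 2 = 1, so 2 divides 2  ✔
[6] gamma - theta = 2 - 3 = -1  ✔
[7] 2 / 2 = 1, so 2 divides 2  ✔
[8] max(2, 13) = 13  ✔
[9] 13 mod 3 = 1  ✔
[10] eta * alpha = -11 * (-10) = 110  ✔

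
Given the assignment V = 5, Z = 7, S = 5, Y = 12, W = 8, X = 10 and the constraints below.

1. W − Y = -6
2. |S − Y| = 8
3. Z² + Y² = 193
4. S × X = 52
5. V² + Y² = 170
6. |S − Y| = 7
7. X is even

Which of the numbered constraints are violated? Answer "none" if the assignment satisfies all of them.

1. W − Y = 8 − 12 = -4, not -6  FAIL
2. |5 − 12| = 7, not 8  FAIL
3. Z² + Y² = 7² + 12² = 49 + 144 = 193  OK
4. S × X = 5 × 10 = 50, not 52  FAIL
5. V² + Y² = 5² + 12² = 25 + 144 = 169, not 170  FAIL
6. |5 − 12| = 7  OK
7. X = 10 is even  OK

Constraints 1, 2, 4, and 5 do not hold.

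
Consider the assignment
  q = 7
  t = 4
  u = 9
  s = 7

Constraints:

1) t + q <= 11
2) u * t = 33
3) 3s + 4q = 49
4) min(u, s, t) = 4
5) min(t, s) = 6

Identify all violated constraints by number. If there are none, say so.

1) t + q = 4 + 7 = 11; 11 ≤ 11 — satisfied.
2) u * t = 9 * 4 = 36, not 33 — violated.
3) 3s + 4q = 3(7) + 4(7) = 49 — satisfied.
4) min(9, 7, 4) = 4 — satisfied.
5) min(4, 7) = 4, not 6 — violated.

Violated: 2 and 5.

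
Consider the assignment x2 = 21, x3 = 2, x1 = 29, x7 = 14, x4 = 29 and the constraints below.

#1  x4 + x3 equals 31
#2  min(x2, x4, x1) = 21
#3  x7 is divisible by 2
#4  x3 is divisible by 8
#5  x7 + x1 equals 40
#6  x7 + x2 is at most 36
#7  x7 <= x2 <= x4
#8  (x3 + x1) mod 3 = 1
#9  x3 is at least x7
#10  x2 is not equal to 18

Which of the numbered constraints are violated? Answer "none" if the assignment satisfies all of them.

No — constraints 4, 5, 9 are not satisfied.

#1 x4 + x3 = 29 + 2 = 31 — holds.
#2 min(21, 29, 29) = 21 — holds.
#3 14 / 2 = 7, so 2 divides 14 — holds.
#4 2 = 8*0 + 2, so 8 does not divide 2 — does not hold.
#5 x7 + x1 = 14 + 29 = 43, not 40 — does not hold.
#6 x7 + x2 = 14 + 21 = 35; 35 ≤ 36 — holds.
#7 values 14 <= 21 <= 29 — holds.
#8 x3 + x1 = 31; 31 mod 3 = 1 — holds.
#9 x3 = 2, x7 = 14; 2 < 14 (want ≥) — does not hold.
#10 x2 = 21, and 21 ≠ 18 — holds.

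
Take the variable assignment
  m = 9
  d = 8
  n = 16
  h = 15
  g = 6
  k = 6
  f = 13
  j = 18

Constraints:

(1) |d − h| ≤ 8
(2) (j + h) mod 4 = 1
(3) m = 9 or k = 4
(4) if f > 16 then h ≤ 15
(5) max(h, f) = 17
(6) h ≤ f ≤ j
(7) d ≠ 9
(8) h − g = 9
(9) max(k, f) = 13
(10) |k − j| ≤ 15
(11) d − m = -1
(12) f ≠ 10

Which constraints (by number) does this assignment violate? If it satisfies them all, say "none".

(1) |8 − 15| = 7; 7 ≤ 8  OK
(2) j + h = 33; 33 mod 4 = 1  OK
(3) m = 9 = 9 (first disjunct)  OK
(4) f = 13, not > 16; antecedent false, conditional vacuously true  OK
(5) max(15, 13) = 15, not 17  FAIL
(6) values 15, 13, 18; h = 15 is not ≤ f = 13  FAIL
(7) d = 8, and 8 ≠ 9  OK
(8) h − g = 15 − 6 = 9  OK
(9) max(6, 13) = 13  OK
(10) |6 − 18| = 12; 12 ≤ 15  OK
(11) d − m = 8 − 9 = -1  OK
(12) f = 13, and 13 ≠ 10  OK

The assignment fails constraints 5, 6.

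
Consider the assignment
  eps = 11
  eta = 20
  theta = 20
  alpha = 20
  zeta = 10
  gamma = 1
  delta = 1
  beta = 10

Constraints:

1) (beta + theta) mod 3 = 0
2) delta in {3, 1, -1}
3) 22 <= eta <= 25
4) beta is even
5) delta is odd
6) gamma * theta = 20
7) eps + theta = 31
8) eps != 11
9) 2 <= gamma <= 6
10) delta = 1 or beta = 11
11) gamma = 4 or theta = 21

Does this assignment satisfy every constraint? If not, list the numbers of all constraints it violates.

1) beta + theta = 30; 30 mod 3 = 0 — holds.
2) delta = 1 is in {3, 1, -1} — holds.
3) eta = 20 is outside [22, 25] — fails.
4) beta = 10 is even — holds.
5) delta = 1 is odd — holds.
6) gamma * theta = 1 * 20 = 20 — holds.
7) eps + theta = 11 + 20 = 31 — holds.
8) eps = 11, but 11 is required to differ — fails.
9) gamma = 1 is outside [2, 6] — fails.
10) delta = 1 = 1 (first disjunct) — holds.
11) gamma = 1 ≠ 4 and theta = 20 ≠ 21; both disjuncts false — fails.

Constraints 3, 8, 9, 11 are violated.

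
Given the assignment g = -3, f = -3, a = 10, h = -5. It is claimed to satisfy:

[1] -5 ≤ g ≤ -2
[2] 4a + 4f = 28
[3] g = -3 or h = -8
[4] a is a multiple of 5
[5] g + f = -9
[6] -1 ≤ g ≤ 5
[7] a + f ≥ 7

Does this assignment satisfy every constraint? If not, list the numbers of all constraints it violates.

[1] g = -3 lies in [-5, -2] — OK.
[2] 4a + 4f = 4(10) + 4(-3) = 28 — OK.
[3] g = -3 = -3 (first disjunct) — OK.
[4] 10 / 5 = 2, so 5 divides 10 — OK.
[5] g + f = -3 + (-3) = -6, not -9 — violated.
[6] g = -3 is outside [-1, 5] — violated.
[7] a + f = 10 + (-3) = 7; 7 ≥ 7 — OK.

Constraints 5, 6 do not hold.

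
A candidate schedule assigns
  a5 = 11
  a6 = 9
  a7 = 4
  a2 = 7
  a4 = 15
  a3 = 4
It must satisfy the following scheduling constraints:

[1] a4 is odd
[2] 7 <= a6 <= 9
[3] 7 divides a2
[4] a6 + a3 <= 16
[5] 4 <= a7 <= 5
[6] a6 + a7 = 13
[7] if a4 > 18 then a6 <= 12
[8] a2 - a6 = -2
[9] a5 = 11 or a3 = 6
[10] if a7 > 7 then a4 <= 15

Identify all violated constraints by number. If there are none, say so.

[1] a4 = 15 is odd — satisfied.
[2] a6 = 9 lies in [7, 9] — satisfied.
[3] 7 / 7 = 1, so 7 divides 7 — satisfied.
[4] a6 + a3 = 9 + 4 = 13; 13 ≤ 16 — satisfied.
[5] a7 = 4 lies in [4, 5] — satisfied.
[6] a6 + a7 = 9 + 4 = 13 — satisfied.
[7] a4 = 15, not > 18; antecedent false, conditional vacuously true — satisfied.
[8] a2 - a6 = 7 - 9 = -2 — satisfied.
[9] a5 = 11 = 11 (first disjunct) — satisfied.
[10] a7 = 4, not > 7; antecedent false, conditional vacuously true — satisfied.

No violations.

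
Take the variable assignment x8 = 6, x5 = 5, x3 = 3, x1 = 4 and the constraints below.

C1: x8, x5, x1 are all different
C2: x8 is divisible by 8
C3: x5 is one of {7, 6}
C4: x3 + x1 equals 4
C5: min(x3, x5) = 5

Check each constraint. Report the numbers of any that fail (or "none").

C1: values 6, 5, 4 are pairwise distinct — satisfied.
C2: 6 = 8*0 + 6, so 8 does not divide 6 — violated.
C3: x5 = 5 is not in {7, 6} — violated.
C4: x3 + x1 = 3 + 4 = 7, not 4 — violated.
C5: min(3, 5) = 3, not 5 — violated.

Violated: 2, 3, 4, and 5.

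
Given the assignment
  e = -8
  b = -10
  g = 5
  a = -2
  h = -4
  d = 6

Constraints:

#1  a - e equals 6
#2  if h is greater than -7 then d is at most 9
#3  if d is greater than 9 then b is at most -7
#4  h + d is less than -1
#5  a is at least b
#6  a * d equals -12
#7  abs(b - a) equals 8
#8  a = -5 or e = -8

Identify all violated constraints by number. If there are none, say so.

Violated: 4.

#1 a - e = -2 - (-8) = 6 — holds.
#2 h = -4 > -7, so we need d ≤ 9; d = 6 ≤ 9 — holds.
#3 d = 6, not > 9; antecedent false, conditional vacuously true — holds.
#4 h + d = -4 + 6 = 2; 2 ≥ -1, bound -1 not met — fails.
#5 a = -2, b = -10; -2 ≥ -10 — holds.
#6 a * d = -2 * 6 = -12 — holds.
#7 abs(-10 - (-2)) = 8 — holds.
#8 a = -2 ≠ -5, but e = -8 = -8 (second disjunct) — holds.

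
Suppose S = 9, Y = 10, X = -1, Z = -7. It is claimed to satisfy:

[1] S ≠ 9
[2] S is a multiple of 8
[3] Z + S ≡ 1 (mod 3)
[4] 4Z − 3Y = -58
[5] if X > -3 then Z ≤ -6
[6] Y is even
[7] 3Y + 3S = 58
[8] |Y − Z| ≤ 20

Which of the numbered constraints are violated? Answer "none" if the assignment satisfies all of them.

[1] S = 9, but 9 is required to differ  FAIL
[2] 9 = 8×1 + 1, so 8 does not divide 9  FAIL
[3] Z + S = 2; 2 mod 3 = 2, not 1  FAIL
[4] 4Z − 3Y = 4(-7) − 3(10) = -58  OK
[5] X = -1 > -3, so we need Z ≤ -6; Z = -7 ≤ -6  OK
[6] Y = 10 is even  OK
[7] 3Y + 3S = 3(10) + 3(9) = 57, not 58  FAIL
[8] |10 − (-7)| = 17; 17 ≤ 20  OK

No — constraints 1, 2, 3, and 7 are not satisfied.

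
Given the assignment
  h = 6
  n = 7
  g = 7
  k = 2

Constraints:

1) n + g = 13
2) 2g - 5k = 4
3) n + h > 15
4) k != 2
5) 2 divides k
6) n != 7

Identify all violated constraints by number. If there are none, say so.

The assignment fails constraints 1, 3, 4, 6.

1) n + g = 7 + 7 = 14, not 13  ✘
2) 2g - 5k = 2(7) - 5(2) = 4  ✔
3) n + h = 7 + 6 = 13; 13 ≤ 15, bound 15 not met  ✘
4) k = 2, but 2 is required to differ  ✘
5) 2 / 2 = 1, so 2 divides 2  ✔
6) n = 7, but 7 is required to differ  ✘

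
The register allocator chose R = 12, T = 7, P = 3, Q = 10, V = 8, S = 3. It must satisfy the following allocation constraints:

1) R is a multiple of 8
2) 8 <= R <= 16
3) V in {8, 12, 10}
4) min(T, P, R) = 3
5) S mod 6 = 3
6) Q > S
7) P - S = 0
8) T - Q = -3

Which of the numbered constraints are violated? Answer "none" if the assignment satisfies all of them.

Constraint 1 does not hold.

1) 12 = 8*1 + 4, so 8 does not divide 12 — does not hold.
2) R = 12 lies in [8, 16] — holds.
3) V = 8 is in {8, 12, 10} — holds.
4) min(7, 3, 12) = 3 — holds.
5) 3 mod 6 = 3 — holds.
6) Q = 10, S = 3; 10 > 3 — holds.
7) P - S = 3 - 3 = 0 — holds.
8) T - Q = 7 - 10 = -3 — holds.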